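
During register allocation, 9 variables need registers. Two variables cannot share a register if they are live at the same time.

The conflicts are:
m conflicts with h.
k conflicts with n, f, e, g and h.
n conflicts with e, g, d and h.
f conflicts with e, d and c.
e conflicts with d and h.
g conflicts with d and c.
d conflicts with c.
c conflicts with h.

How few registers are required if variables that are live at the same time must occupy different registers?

k, n, e, h are mutually in conflict, so at least 4 registers are needed.
Using 4 registers: m=1, k=4, n=1, f=1, e=3, g=3, d=2, c=4, h=2. Every pair that conflicts lands in different registers.

4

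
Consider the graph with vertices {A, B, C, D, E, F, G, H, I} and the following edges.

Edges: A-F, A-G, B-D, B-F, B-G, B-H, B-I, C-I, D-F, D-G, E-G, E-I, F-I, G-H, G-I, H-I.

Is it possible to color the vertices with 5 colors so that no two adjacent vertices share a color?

Yes

The chromatic number is 4. B, G, H, I form a clique, so at least 4 colors are needed.
4 colors suffice: color red → {A, D, I}; color blue → {C, F, G}; color green → {B, E}; color yellow → {H}.
Since 5 ≥ 4, a proper 5-coloring certainly exists.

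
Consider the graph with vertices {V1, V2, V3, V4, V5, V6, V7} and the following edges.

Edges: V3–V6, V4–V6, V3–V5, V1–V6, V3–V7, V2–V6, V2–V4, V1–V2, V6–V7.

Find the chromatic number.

3

V2, V4, V6 are pairwise adjacent, so at least 3 colors are needed.
A valid assignment using 3 colors: V1=3, V2=2, V3=2, V4=3, V5=1, V6=1, V7=3. No two adjacent vertices share a color.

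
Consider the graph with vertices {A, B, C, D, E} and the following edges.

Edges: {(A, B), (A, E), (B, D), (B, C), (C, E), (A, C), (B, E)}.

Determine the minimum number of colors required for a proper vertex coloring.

4

A, B, C, E are pairwise adjacent (a clique of size 4), so at least 4 colors are needed.
4 colors suffice: A=yellow, B=red, C=blue, D=blue, E=green. Each edge has distinct colors on its endpoints.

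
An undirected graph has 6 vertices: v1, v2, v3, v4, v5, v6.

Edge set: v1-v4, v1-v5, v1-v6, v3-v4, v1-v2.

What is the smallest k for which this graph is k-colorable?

v1 and v6 are adjacent, so at least 2 colors are needed.
A valid assignment using 2 colors: v1=red, v2=blue, v3=red, v4=blue, v5=blue, v6=blue. No two adjacent vertices share a color.

2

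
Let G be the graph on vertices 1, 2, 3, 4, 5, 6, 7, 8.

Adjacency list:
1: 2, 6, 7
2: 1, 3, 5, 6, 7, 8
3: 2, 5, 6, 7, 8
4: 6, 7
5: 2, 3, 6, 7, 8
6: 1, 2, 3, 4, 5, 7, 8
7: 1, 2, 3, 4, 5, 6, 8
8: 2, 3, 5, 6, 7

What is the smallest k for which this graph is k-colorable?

2, 3, 5, 6, 7, 8 are mutually adjacent (a clique of size 6), so at least 6 colors are needed.
6 colors suffice: color red → {6}; color blue → {7}; color green → {2, 4}; color yellow → {1, 5}; color purple → {8}; color orange → {3}. Each edge has distinct colors on its endpoints.

6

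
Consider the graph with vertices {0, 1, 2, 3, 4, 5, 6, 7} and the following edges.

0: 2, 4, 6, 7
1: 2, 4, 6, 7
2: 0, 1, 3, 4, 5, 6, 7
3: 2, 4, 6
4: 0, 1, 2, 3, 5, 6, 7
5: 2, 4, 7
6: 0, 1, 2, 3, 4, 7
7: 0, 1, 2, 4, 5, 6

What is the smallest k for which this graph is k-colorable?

1, 2, 4, 6, 7 are pairwise adjacent (a clique of size 5), so at least 5 colors are needed.
A valid assignment using 5 colors: 0=e, 1=e, 2=a, 3=c, 4=b, 5=d, 6=d, 7=c. Every edge joins two different colors.

5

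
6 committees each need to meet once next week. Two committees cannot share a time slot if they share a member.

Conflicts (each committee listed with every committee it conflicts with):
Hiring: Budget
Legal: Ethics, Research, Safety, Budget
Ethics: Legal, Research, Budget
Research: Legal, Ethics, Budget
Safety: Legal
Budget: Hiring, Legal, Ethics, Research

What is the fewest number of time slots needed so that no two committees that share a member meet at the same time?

Legal, Ethics, Research, Budget are mutually in conflict, so at least 4 time slots are needed.
4 time slots suffice: time slot 1 → {Safety, Budget}; time slot 2 → {Hiring, Legal}; time slot 3 → {Research}; time slot 4 → {Ethics}. No two conflicting committees share a time slot.

4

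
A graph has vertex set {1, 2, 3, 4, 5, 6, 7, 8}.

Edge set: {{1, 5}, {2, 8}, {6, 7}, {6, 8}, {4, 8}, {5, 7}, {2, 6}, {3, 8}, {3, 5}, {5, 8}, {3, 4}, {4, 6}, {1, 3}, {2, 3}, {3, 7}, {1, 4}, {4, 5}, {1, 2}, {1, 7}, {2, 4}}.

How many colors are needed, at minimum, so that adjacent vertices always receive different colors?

2, 4, 6, 8 are mutually adjacent (a clique of size 4), so at least 4 colors are needed.
4 colors suffice: color a → {4, 7}; color b → {3, 6}; color c → {1, 8}; color d → {2, 5}. Every edge joins two different colors.

4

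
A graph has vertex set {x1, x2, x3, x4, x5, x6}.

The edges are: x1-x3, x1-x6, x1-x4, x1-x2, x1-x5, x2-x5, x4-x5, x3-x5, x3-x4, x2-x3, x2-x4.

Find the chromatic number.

5

x1, x2, x3, x4, x5 are mutually adjacent (a clique of size 5), so at least 5 colors are needed.
5 colors suffice: color 1 → {x1}; color 2 → {x2, x6}; color 3 → {x5}; color 4 → {x4}; color 5 → {x3}. No two adjacent vertices share a color.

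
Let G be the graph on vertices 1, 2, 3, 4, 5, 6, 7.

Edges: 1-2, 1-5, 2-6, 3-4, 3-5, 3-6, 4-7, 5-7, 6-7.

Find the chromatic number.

3

The cycle 1-5-3-6-2-1 has odd length 5, so it cannot be 2-colored; at least 3 colors are needed.
3 colors suffice: 1=a, 2=c, 3=a, 4=b, 5=b, 6=b, 7=a. No two adjacent vertices share a color.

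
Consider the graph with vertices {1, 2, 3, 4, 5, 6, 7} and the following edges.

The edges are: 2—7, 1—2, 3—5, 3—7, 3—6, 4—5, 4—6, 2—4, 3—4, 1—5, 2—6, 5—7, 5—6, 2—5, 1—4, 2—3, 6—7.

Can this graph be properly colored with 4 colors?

2, 3, 4, 5, 6 are pairwise adjacent (a clique of size 5), so at least 5 colors are needed.
So 4 colors are not enough.

No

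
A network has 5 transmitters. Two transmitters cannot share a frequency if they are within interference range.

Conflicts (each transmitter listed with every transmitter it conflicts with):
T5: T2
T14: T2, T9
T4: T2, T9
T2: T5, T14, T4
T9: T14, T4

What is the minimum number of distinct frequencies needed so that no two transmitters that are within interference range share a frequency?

2

T4 and T2 conflict, so at least 2 frequencies are needed.
Using 2 frequencies: T5=2, T14=2, T4=2, T2=1, T9=1. Each listed conflict is separated.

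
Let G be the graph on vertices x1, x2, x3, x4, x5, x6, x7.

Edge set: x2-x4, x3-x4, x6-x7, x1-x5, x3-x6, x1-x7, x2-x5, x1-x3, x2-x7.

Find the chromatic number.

The cycle x3-x1-x5-x2-x4-x3 has odd length 5, so it cannot be 2-colored; at least 3 colors are needed.
3 colors suffice: x1=blue, x2=blue, x3=red, x4=green, x5=red, x6=blue, x7=red. No two adjacent vertices share a color.

3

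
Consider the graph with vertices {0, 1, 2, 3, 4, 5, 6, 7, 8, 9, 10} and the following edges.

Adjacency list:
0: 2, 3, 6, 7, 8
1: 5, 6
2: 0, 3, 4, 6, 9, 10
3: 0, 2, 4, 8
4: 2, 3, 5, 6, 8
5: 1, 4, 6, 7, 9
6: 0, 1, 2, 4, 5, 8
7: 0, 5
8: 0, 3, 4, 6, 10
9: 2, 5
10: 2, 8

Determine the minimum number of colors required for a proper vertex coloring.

1, 5, 6 are pairwise adjacent, so at least 3 colors are needed.
One proper 3-coloring: 0=c, 1=c, 2=a, 3=b, 4=c, 5=a, 6=b, 7=b, 8=a, 9=b, 10=b. No two adjacent vertices share a color.

3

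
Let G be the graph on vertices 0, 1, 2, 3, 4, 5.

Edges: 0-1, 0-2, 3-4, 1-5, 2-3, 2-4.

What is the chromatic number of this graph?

2, 3, 4 form a triangle, so at least 3 colors are needed.
3 colors suffice: color red → {1, 2}; color blue → {0, 4, 5}; color green → {3}. Every edge joins two different colors.

3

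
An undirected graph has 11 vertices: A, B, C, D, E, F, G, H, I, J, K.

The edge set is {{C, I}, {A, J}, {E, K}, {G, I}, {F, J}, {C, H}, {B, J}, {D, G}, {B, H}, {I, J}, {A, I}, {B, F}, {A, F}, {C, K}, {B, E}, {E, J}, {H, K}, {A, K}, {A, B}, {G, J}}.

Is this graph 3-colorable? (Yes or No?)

No

A, B, F, J are pairwise adjacent (a clique of size 4), so at least 4 colors are needed.
So 3 colors are not enough.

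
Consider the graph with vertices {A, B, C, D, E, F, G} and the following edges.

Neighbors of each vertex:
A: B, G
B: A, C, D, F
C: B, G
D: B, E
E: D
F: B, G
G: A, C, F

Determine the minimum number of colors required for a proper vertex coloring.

B and C are adjacent, so at least 2 colors are needed.
2 colors suffice: color red → {B, E, G}; color blue → {A, C, D, F}. Each edge has distinct colors on its endpoints.

2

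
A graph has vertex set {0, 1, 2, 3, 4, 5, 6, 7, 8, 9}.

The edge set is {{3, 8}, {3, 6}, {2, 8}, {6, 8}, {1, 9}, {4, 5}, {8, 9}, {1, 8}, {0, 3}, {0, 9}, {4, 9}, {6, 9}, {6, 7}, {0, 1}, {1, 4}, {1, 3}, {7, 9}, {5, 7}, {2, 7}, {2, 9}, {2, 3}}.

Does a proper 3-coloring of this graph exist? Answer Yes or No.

The chromatic number is 3. 0, 1, 9 are mutually adjacent, so at least 3 colors are needed.
A valid assignment using 3 colors: 0=c, 1=b, 2=b, 3=a, 4=c, 5=a, 6=b, 7=c, 8=c, 9=a.
That is already a proper 3-coloring.

Yes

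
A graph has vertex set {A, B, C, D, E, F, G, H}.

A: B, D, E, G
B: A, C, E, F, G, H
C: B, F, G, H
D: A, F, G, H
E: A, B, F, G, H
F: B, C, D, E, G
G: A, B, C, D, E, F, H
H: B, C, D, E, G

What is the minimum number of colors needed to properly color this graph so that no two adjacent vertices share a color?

4

A, B, E, G are mutually adjacent (a clique of size 4), so at least 4 colors are needed.
4 colors suffice: color 1 → {G}; color 2 → {B, D}; color 3 → {A, F, H}; color 4 → {C, E}. Every edge joins two different colors.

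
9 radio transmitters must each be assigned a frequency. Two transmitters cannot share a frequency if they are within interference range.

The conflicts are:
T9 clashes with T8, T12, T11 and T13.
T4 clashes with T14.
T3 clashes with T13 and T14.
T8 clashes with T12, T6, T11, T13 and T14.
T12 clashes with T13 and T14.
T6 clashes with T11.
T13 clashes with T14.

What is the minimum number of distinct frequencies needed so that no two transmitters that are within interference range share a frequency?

4

T8, T12, T13, T14 all conflict with each other, so at least 4 frequencies are needed.
4 frequencies suffice: frequency 1 → {T4, T3, T8}; frequency 2 → {T11, T13}; frequency 3 → {T9, T6, T14}; frequency 4 → {T12}. Each listed conflict is separated.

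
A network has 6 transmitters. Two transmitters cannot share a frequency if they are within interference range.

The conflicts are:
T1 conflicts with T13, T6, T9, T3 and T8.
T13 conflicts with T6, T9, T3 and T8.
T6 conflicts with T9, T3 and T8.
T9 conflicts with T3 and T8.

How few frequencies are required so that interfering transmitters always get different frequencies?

5

T1, T13, T6, T9, T8 all conflict with each other, so at least 5 frequencies are needed.
5 frequencies suffice: frequency 1 → {T6}; frequency 2 → {T9}; frequency 3 → {T1}; frequency 4 → {T13}; frequency 5 → {T3, T8}. No two conflicting transmitters share a frequency.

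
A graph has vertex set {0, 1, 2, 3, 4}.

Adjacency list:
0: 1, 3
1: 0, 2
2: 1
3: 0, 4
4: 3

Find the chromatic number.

0 and 3 are adjacent, so at least 2 colors are needed.
A valid assignment using 2 colors: 0=a, 1=b, 2=a, 3=b, 4=a. Each edge has distinct colors on its endpoints.

2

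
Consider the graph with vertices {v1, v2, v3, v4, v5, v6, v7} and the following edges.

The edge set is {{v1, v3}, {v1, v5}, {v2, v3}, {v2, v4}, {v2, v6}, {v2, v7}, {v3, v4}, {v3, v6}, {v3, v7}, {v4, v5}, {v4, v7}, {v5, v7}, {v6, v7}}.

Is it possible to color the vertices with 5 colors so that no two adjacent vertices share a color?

Yes

The chromatic number is 4. v2, v3, v4, v7 are mutually adjacent (a clique of size 4), so at least 4 colors are needed.
A valid assignment using 4 colors: v1=2, v2=4, v3=1, v4=3, v5=1, v6=3, v7=2.
Since 5 ≥ 4, a proper 5-coloring certainly exists.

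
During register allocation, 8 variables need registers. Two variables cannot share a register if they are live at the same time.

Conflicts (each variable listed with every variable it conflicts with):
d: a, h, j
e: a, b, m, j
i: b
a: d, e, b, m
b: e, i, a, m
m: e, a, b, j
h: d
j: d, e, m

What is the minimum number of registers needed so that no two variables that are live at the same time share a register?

4

e, a, b, m are mutually in conflict, so at least 4 registers are needed.
A valid assignment using 4 registers: d=1, e=1, i=1, a=4, b=2, m=3, h=2, j=2. Each listed conflict is separated.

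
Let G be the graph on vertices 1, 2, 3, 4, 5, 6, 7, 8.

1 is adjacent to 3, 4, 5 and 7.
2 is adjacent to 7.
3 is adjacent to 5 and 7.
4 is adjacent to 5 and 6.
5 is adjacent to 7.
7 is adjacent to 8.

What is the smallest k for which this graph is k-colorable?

1, 3, 5, 7 are mutually adjacent (a clique of size 4), so at least 4 colors are needed.
4 colors suffice: color a → {4, 7}; color b → {1, 2, 6, 8}; color c → {5}; color d → {3}. Every edge joins two different colors.

4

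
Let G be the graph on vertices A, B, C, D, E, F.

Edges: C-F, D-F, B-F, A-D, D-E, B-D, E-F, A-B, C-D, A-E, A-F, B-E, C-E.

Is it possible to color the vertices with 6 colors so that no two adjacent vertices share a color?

Yes

The chromatic number is 5. A, B, D, E, F are pairwise adjacent (a clique of size 5), so at least 5 colors are needed.
5 colors suffice: color 1 → {E}; color 2 → {D}; color 3 → {F}; color 4 → {A, C}; color 5 → {B}.
Since 6 ≥ 5, a proper 6-coloring certainly exists.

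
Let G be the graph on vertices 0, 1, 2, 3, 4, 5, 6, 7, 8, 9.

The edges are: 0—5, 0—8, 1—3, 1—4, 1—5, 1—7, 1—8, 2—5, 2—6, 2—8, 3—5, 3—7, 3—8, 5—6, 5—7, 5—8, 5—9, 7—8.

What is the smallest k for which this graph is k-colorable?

5

1, 3, 5, 7, 8 are mutually adjacent (a clique of size 5), so at least 5 colors are needed.
5 colors suffice: color red → {4, 5}; color blue → {6, 8, 9}; color green → {0, 1, 2}; color yellow → {7}; color purple → {3}. No two adjacent vertices share a color.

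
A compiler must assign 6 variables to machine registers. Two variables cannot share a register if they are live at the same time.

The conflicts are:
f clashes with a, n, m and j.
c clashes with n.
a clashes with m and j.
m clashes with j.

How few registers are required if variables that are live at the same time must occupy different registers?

4

f, a, m, j all conflict with each other, so at least 4 registers are needed.
A valid assignment using 4 registers: f=1, c=1, a=4, n=2, m=3, j=2. No two conflicting variables share a register.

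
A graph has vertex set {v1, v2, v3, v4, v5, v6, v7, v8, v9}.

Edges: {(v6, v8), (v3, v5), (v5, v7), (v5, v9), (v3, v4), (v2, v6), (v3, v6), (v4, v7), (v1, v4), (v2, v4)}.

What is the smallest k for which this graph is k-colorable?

2

v4 and v7 are adjacent, so at least 2 colors are needed.
A valid assignment using 2 colors: v1=2, v2=2, v3=2, v4=1, v5=1, v6=1, v7=2, v8=2, v9=2. Each edge has distinct colors on its endpoints.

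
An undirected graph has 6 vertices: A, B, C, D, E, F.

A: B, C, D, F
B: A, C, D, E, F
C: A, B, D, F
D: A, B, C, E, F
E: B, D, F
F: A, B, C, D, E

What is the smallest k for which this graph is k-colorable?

A, B, C, D, F form a clique, so at least 5 colors are needed.
5 colors suffice: color 1 → {D}; color 2 → {F}; color 3 → {B}; color 4 → {C, E}; color 5 → {A}. No two adjacent vertices share a color.

5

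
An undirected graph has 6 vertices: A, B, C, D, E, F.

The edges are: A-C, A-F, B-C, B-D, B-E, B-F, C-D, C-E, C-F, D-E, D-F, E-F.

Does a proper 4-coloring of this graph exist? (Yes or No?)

No

B, C, D, E, F are mutually adjacent (a clique of size 5), so at least 5 colors are needed.
So 4 colors are not enough.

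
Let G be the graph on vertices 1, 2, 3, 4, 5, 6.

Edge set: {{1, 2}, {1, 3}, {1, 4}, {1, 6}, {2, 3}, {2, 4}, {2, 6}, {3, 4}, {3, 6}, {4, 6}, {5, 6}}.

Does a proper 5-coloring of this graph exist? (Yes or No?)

Yes

The chromatic number is 5. 1, 2, 3, 4, 6 are pairwise adjacent (a clique of size 5), so at least 5 colors are needed.
One proper 5-coloring: 1=d, 2=e, 3=b, 4=c, 5=b, 6=a.
That is already a proper 5-coloring.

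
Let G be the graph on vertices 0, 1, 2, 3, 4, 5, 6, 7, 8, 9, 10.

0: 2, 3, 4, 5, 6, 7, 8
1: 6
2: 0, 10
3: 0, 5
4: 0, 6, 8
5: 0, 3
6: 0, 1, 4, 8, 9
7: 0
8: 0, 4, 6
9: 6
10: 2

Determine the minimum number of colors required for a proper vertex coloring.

4

0, 4, 6, 8 form a clique, so at least 4 colors are needed.
One proper 4-coloring: 0=a, 1=a, 2=b, 3=b, 4=c, 5=c, 6=b, 7=b, 8=d, 9=a, 10=a. Every edge joins two different colors.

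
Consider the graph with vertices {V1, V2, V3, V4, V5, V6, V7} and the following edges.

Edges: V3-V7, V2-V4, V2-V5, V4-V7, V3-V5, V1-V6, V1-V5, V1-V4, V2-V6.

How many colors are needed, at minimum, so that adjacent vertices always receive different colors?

The cycle V1-V4-V7-V3-V5-V1 has odd length 5, so it cannot be 2-colored; at least 3 colors are needed.
3 colors suffice: color 1 → {V1, V2, V7}; color 2 → {V4, V5, V6}; color 3 → {V3}. Every edge joins two different colors.

3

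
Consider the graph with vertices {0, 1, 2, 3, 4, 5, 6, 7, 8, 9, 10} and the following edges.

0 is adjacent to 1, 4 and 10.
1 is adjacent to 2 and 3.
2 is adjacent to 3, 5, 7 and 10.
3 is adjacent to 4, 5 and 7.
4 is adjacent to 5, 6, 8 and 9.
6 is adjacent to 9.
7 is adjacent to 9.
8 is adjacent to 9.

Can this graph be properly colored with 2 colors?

No

4, 8, 9 form a triangle, so at least 3 colors are needed.
So 2 colors are not enough.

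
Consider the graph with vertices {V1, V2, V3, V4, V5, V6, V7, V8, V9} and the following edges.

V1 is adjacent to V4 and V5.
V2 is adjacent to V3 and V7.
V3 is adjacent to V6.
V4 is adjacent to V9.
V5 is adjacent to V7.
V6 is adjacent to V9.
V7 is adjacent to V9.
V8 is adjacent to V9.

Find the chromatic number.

The cycle V9-V7-V5-V1-V4-V9 has odd length 5, so it cannot be 2-colored; at least 3 colors are needed.
3 colors suffice: color 1 → {V3, V5, V9}; color 2 → {V4, V6, V7, V8}; color 3 → {V1, V2}. Every edge joins two different colors.

3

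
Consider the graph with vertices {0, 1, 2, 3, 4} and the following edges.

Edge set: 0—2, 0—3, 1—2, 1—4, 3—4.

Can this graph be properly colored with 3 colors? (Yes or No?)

Yes

The chromatic number is 3. The cycle 2-1-4-3-0-2 has odd length 5, so it cannot be 2-colored; at least 3 colors are needed.
A valid assignment using 3 colors: 0=red, 1=blue, 2=green, 3=blue, 4=red.
That is already a proper 3-coloring.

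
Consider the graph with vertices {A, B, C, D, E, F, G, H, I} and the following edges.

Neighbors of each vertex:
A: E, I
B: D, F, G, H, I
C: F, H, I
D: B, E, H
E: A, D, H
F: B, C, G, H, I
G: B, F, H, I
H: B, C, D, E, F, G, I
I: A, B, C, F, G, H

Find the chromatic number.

B, F, G, H, I are pairwise adjacent (a clique of size 5), so at least 5 colors are needed.
A valid assignment using 5 colors: A=red, B=yellow, C=yellow, D=green, E=blue, F=green, G=purple, H=red, I=blue. Every edge joins two different colors.

5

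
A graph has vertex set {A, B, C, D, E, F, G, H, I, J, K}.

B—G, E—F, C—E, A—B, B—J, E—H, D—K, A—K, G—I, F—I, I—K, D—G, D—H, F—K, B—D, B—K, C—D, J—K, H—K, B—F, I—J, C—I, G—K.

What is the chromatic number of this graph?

4

B, D, G, K are pairwise adjacent (a clique of size 4), so at least 4 colors are needed.
4 colors suffice: color 1 → {E, K}; color 2 → {B, H, I}; color 3 → {A, D, F, J}; color 4 → {C, G}. No two adjacent vertices share a color.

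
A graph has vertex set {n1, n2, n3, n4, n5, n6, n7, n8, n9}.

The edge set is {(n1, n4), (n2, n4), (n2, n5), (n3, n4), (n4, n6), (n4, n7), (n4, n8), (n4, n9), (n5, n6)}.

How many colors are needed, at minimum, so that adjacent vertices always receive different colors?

n4 and n6 are adjacent, so at least 2 colors are needed.
2 colors suffice: n1=B, n2=B, n3=B, n4=R, n5=R, n6=B, n7=B, n8=B, n9=B. No two adjacent vertices share a color.

2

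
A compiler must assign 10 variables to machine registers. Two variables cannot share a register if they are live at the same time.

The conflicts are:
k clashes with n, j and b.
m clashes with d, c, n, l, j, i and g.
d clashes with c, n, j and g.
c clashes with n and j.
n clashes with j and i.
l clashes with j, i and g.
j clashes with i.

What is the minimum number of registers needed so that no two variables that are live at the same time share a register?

5

m, d, c, n, j are mutually in conflict, so at least 5 registers are needed.
5 registers suffice: register 1 → {j, b, g}; register 2 → {k, m}; register 3 → {n, l}; register 4 → {d, i}; register 5 → {c}. Every pair that conflicts lands in different registers.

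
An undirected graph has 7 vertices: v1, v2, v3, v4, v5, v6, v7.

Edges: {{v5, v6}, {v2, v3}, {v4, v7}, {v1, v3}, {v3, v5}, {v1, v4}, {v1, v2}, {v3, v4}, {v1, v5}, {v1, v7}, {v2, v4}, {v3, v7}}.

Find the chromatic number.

v1, v3, v4, v7 are pairwise adjacent (a clique of size 4), so at least 4 colors are needed.
One proper 4-coloring: v1=2, v2=4, v3=1, v4=3, v5=3, v6=1, v7=4. No two adjacent vertices share a color.

4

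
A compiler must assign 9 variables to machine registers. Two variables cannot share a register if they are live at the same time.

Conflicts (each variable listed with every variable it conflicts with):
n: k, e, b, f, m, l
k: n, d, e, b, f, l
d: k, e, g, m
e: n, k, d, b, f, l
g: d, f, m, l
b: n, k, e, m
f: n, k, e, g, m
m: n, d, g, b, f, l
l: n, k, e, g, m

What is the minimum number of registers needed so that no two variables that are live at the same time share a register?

4

n, k, e, b all conflict with each other, so at least 4 registers are needed.
A valid assignment using 4 registers: n=3, k=1, d=3, e=2, g=2, b=4, f=4, m=1, l=4. Every pair that conflicts lands in different registers.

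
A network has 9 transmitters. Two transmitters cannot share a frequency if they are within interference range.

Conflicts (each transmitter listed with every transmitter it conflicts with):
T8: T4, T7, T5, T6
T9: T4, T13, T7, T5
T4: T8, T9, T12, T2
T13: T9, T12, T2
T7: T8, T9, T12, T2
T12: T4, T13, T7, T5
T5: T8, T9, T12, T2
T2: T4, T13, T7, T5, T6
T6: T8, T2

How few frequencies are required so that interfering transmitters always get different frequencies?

T12 and T5 conflict, so at least 2 frequencies are needed.
2 frequencies suffice: frequency 1 → {T8, T9, T12, T2}; frequency 2 → {T4, T13, T7, T5, T6}. No two conflicting transmitters share a frequency.

2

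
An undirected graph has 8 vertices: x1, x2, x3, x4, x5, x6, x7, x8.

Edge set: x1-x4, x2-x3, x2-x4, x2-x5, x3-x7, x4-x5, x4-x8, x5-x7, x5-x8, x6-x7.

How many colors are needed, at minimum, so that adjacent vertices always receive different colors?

3

x2, x4, x5 are pairwise adjacent, so at least 3 colors are needed.
3 colors suffice: x1=2, x2=3, x3=2, x4=1, x5=2, x6=2, x7=1, x8=3. No two adjacent vertices share a color.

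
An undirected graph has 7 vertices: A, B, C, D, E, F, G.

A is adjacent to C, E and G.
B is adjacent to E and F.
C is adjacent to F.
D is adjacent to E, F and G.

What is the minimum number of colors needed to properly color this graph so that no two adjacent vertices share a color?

The cycle C-A-G-D-F-C has odd length 5, so it cannot be 2-colored; at least 3 colors are needed.
One proper 3-coloring: A=1, B=1, C=3, D=1, E=2, F=2, G=2. Every edge joins two different colors.

3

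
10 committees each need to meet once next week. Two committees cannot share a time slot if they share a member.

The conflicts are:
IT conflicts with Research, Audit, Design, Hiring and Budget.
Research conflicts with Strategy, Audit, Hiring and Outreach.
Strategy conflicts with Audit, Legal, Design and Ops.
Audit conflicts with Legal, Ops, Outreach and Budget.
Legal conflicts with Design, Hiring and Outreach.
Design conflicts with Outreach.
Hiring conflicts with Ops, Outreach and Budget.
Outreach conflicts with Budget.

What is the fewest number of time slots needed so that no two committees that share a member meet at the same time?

3

IT, Hiring, Budget pairwise conflict, so at least 3 time slots are needed.
A valid assignment using 3 time slots: IT=2, Research=3, Strategy=2, Audit=1, Legal=3, Design=1, Hiring=1, Ops=3, Outreach=2, Budget=3. Every pair that conflicts lands in different time slots.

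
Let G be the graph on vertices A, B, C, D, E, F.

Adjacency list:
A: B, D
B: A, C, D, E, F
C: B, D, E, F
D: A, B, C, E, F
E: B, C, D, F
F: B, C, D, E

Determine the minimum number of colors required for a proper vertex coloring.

B, C, D, E, F are mutually adjacent (a clique of size 5), so at least 5 colors are needed.
One proper 5-coloring: A=3, B=2, C=4, D=1, E=3, F=5. Each edge has distinct colors on its endpoints.

5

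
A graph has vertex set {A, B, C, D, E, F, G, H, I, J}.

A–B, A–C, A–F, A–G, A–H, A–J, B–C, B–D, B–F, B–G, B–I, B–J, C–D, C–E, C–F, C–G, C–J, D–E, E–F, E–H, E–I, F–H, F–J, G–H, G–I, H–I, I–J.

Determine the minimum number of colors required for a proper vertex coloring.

5

A, B, C, F, J form a clique, so at least 5 colors are needed.
One proper 5-coloring: A=4, B=1, C=2, D=3, E=4, F=3, G=3, H=1, I=2, J=5. Every edge joins two different colors.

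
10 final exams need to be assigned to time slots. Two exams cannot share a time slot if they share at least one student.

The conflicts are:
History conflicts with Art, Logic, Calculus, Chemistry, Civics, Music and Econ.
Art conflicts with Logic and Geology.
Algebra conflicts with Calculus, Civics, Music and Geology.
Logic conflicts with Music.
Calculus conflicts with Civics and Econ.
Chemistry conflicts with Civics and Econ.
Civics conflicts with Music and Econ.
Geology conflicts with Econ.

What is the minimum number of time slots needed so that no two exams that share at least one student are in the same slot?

4

History, Chemistry, Civics, Econ are mutually in conflict, so at least 4 time slots are needed.
Using 4 time slots: History=1, Art=3, Algebra=1, Logic=2, Calculus=4, Chemistry=4, Civics=2, Music=3, Geology=2, Econ=3. Each listed conflict is separated.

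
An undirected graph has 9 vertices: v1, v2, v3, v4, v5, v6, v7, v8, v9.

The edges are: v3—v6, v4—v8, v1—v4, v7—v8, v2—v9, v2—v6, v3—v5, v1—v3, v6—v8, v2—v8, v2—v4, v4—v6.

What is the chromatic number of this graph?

4

v2, v4, v6, v8 are mutually adjacent (a clique of size 4), so at least 4 colors are needed.
A valid assignment using 4 colors: v1=2, v2=3, v3=1, v4=1, v5=2, v6=2, v7=1, v8=4, v9=1. Every edge joins two different colors.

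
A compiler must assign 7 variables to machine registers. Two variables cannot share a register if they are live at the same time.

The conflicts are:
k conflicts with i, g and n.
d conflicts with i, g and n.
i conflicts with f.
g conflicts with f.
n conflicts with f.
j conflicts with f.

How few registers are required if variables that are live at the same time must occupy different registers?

2

k and n conflict, so at least 2 registers are needed.
2 registers suffice: register 1 → {k, d, f}; register 2 → {i, g, n, j}. No two conflicting variables share a register.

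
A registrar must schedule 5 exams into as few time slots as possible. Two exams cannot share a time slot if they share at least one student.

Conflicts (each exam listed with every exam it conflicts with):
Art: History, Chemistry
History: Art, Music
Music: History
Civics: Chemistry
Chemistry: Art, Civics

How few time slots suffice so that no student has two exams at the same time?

Art and History conflict, so at least 2 time slots are needed.
2 time slots suffice: Art=2, History=1, Music=2, Civics=2, Chemistry=1. No two conflicting exams share a time slot.

2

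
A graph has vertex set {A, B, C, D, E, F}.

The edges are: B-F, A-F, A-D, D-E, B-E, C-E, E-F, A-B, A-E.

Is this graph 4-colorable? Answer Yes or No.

Yes

The chromatic number is 4. A, B, E, F are mutually adjacent (a clique of size 4), so at least 4 colors are needed.
A valid assignment using 4 colors: A=2, B=3, C=2, D=3, E=1, F=4.
That is already a proper 4-coloring.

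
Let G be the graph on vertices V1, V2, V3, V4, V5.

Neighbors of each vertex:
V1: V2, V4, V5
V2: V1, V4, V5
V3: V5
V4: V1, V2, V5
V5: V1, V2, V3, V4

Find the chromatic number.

4

V1, V2, V4, V5 form a clique, so at least 4 colors are needed.
One proper 4-coloring: V1=2, V2=3, V3=2, V4=4, V5=1. Every edge joins two different colors.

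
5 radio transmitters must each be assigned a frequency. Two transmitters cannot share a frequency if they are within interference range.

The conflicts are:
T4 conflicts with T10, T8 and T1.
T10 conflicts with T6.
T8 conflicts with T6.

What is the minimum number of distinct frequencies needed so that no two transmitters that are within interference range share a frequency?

2

T4 and T10 conflict, so at least 2 frequencies are needed.
2 frequencies suffice: frequency 1 → {T4, T6}; frequency 2 → {T10, T8, T1}. Each listed conflict is separated.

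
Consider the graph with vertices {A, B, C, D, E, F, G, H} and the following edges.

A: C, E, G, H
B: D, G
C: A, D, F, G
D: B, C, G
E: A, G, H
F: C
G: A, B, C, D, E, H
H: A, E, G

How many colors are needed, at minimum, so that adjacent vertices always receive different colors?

A, E, G, H form a clique, so at least 4 colors are needed.
One proper 4-coloring: A=green, B=blue, C=blue, D=green, E=yellow, F=red, G=red, H=blue. No two adjacent vertices share a color.

4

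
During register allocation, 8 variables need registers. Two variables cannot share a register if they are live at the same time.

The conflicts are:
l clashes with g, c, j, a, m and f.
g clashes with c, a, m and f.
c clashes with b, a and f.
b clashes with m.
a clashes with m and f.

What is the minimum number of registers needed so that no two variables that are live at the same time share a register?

l, g, c, a, f all conflict with each other, so at least 5 registers are needed.
5 registers suffice: register 1 → {l, b}; register 2 → {g, j}; register 3 → {c, m}; register 4 → {a}; register 5 → {f}. No two conflicting variables share a register.

5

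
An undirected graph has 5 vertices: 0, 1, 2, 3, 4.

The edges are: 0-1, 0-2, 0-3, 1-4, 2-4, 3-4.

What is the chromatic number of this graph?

2

0 and 3 are adjacent, so at least 2 colors are needed.
A valid assignment using 2 colors: 0=red, 1=blue, 2=blue, 3=blue, 4=red. Every edge joins two different colors.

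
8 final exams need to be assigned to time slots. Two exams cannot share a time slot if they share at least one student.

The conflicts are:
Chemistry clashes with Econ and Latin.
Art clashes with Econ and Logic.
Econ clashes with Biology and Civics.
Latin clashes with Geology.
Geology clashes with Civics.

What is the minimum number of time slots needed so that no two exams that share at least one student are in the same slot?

3

The cycle Chemistry-Econ-Civics-Geology-Latin-Chemistry has odd length 5, so it cannot be 2-colored; at least 3 time slots are needed.
3 time slots suffice: time slot 1 → {Econ, Geology, Logic}; time slot 2 → {Chemistry, Art, Biology, Civics}; time slot 3 → {Latin}. Each listed conflict is separated.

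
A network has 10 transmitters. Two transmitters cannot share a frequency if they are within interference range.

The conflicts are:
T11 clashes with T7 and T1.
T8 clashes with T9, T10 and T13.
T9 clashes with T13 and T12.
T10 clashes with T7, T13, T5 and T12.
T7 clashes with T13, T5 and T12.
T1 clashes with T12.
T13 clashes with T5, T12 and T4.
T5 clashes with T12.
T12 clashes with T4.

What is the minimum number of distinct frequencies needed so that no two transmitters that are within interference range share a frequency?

5

T10, T7, T13, T5, T12 are mutually in conflict, so at least 5 frequencies are needed.
A valid assignment using 5 frequencies: T11=2, T8=2, T9=3, T10=3, T7=4, T1=1, T13=1, T5=5, T12=2, T4=3. Every pair that conflicts lands in different frequencies.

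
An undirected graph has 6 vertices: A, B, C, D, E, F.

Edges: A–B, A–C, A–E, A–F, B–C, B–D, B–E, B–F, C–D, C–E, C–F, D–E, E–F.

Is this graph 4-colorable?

No

A, B, C, E, F are mutually adjacent (a clique of size 5), so at least 5 colors are needed.
So 4 colors are not enough.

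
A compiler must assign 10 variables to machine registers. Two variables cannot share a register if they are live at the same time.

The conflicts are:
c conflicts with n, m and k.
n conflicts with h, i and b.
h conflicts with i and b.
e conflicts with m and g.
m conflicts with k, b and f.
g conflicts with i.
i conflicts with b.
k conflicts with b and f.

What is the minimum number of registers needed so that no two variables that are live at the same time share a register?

4

n, h, i, b all conflict with each other, so at least 4 registers are needed.
4 registers suffice: register 1 → {c, g, b, f}; register 2 → {n, m}; register 3 → {e, i, k}; register 4 → {h}. Each listed conflict is separated.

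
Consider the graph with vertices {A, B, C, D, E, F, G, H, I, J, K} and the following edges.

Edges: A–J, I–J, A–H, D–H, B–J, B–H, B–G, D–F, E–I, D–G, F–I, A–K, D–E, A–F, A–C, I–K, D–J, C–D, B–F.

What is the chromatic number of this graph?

A and H are adjacent, so at least 2 colors are needed.
2 colors suffice: color 1 → {A, B, D, I}; color 2 → {C, E, F, G, H, J, K}. Every edge joins two different colors.

2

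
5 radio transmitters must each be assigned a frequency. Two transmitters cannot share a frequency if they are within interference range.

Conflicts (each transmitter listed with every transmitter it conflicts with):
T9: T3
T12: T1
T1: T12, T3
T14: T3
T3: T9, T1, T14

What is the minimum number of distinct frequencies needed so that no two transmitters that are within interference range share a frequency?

2

T14 and T3 conflict, so at least 2 frequencies are needed.
2 frequencies suffice: frequency 1 → {T12, T3}; frequency 2 → {T9, T1, T14}. Each listed conflict is separated.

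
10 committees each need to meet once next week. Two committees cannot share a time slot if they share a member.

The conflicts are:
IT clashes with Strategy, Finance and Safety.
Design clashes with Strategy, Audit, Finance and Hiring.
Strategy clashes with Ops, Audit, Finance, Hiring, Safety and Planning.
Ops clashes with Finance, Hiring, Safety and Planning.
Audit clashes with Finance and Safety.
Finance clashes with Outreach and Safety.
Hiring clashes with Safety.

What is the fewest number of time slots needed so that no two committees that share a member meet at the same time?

Design, Strategy, Audit, Finance pairwise conflict, so at least 4 time slots are needed.
A valid assignment using 4 time slots: IT=4, Design=3, Strategy=1, Ops=4, Audit=4, Finance=2, Outreach=1, Hiring=2, Safety=3, Planning=2. No two conflicting committees share a time slot.

4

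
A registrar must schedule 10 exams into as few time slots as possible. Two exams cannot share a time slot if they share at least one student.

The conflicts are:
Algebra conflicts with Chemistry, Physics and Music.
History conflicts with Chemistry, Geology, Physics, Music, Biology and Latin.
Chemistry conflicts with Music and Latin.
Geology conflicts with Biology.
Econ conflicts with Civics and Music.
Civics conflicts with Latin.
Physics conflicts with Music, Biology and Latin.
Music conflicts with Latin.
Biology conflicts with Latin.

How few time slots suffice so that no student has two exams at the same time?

History, Physics, Music, Latin are mutually in conflict, so at least 4 time slots are needed.
4 time slots suffice: time slot 1 → {Algebra, Geology, Econ, Latin}; time slot 2 → {History, Civics}; time slot 3 → {Music, Biology}; time slot 4 → {Chemistry, Physics}. Every pair that conflicts lands in different time slots.

4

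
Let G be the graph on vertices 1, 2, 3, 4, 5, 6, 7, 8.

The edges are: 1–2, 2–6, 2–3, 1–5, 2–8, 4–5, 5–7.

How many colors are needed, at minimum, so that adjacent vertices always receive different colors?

4 and 5 are adjacent, so at least 2 colors are needed.
2 colors suffice: color a → {2, 5}; color b → {1, 3, 4, 6, 7, 8}. Each edge has distinct colors on its endpoints.

2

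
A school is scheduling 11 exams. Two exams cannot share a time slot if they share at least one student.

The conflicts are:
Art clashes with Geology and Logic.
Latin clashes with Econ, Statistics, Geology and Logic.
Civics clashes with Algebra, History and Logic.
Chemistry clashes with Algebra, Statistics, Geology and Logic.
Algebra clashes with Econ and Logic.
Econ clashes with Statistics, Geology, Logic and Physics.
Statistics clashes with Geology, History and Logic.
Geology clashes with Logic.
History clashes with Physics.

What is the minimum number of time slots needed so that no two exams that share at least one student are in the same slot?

Latin, Econ, Statistics, Geology, Logic are mutually in conflict, so at least 5 time slots are needed.
Using 5 time slots: Art=2, Latin=5, Civics=2, Chemistry=2, Algebra=3, Econ=2, Statistics=3, Geology=4, History=1, Logic=1, Physics=3. Each listed conflict is separated.

5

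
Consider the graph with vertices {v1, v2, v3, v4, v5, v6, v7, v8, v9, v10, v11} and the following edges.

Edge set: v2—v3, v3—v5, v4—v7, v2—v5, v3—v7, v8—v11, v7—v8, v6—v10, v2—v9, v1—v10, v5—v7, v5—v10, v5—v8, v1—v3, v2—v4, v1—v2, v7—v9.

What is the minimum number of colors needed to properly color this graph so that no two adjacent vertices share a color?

3

v5, v7, v8 form a triangle, so at least 3 colors are needed.
3 colors suffice: color 1 → {v2, v7, v10, v11}; color 2 → {v1, v4, v5, v6, v9}; color 3 → {v3, v8}. No two adjacent vertices share a color.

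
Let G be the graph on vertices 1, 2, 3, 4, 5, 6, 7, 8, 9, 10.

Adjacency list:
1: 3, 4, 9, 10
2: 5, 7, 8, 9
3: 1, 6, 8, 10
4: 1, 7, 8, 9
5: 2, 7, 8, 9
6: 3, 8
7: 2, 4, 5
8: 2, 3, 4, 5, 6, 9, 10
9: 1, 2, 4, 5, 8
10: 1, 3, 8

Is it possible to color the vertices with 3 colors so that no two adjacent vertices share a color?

No

2, 5, 8, 9 form a clique, so at least 4 colors are needed.
So 3 colors are not enough.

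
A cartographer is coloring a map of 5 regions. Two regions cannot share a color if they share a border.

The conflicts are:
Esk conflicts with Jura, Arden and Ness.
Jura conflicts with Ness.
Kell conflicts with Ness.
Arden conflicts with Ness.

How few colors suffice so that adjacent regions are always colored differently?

Esk, Arden, Ness are mutually in conflict, so at least 3 colors are needed.
3 colors suffice: color 1 → {Ness}; color 2 → {Esk, Kell}; color 3 → {Jura, Arden}. No two conflicting regions share a color.

3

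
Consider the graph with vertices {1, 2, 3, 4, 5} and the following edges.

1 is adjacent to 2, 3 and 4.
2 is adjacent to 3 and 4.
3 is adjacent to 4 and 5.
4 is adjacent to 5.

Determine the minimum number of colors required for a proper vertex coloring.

4

1, 2, 3, 4 form a clique, so at least 4 colors are needed.
4 colors suffice: color a → {3}; color b → {4}; color c → {2, 5}; color d → {1}. Every edge joins two different colors.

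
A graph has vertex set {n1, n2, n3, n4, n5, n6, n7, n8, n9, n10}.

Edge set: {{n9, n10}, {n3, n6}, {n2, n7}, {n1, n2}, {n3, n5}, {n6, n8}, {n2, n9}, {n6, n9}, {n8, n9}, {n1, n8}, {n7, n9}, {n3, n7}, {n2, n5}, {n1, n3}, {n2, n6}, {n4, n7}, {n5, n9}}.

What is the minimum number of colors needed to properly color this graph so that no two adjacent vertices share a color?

3

n2, n5, n9 are pairwise adjacent, so at least 3 colors are needed.
3 colors suffice: color 1 → {n3, n4, n9}; color 2 → {n2, n8, n10}; color 3 → {n1, n5, n6, n7}. Each edge has distinct colors on its endpoints.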